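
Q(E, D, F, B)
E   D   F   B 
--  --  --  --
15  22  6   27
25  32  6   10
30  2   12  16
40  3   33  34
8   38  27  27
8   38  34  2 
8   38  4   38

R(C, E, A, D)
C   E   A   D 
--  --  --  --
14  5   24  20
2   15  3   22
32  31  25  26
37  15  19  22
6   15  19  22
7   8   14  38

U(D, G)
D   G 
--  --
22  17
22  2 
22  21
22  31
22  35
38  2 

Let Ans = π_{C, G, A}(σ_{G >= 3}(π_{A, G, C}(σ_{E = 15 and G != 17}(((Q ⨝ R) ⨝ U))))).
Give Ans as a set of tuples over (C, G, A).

{(2, 21, 3), (2, 31, 3), (2, 35, 3), (37, 21, 19), (37, 31, 19), (37, 35, 19), (6, 21, 19), (6, 31, 19), (6, 35, 19)}

Q ⋈ R (natural join on E, D): {(15, 22, 6, 27, 2, 3), (15, 22, 6, 27, 37, 19), (15, 22, 6, 27, 6, 19), (8, 38, 27, 27, 7, 14), (8, 38, 34, 2, 7, 14), (8, 38, 4, 38, 7, 14)}
(Q ⨝ R) ⋈ U (natural join on D): {(15, 22, 6, 27, 2, 3, 17), (15, 22, 6, 27, 2, 3, 2), (15, 22, 6, 27, 2, 3, 21), (15, 22, 6, 27, 2, 3, 31), (15, 22, 6, 27, 2, 3, 35), (15, 22, 6, 27, 37, 19, 17), (15, 22, 6, 27, 37, 19, 2), (15, 22, 6, 27, 37, 19, 21), (15, 22, 6, 27, 37, 19, 31), (15, 22, 6, 27, 37, 19, 35), (15, 22, 6, 27, 6, 19, 17), (15, 22, 6, 27, 6, 19, 2), (15, 22, 6, 27, 6, 19, 21), (15, 22, 6, 27, 6, 19, 31), (15, 22, 6, 27, 6, 19, 35), (8, 38, 27, 27, 7, 14, 2), (8, 38, 34, 2, 7, 14, 2), (8, 38, 4, 38, 7, 14, 2)}
Selection E = 15 and G != 17: {(15, 22, 6, 27, 2, 3, 2), (15, 22, 6, 27, 2, 3, 21), (15, 22, 6, 27, 2, 3, 31), (15, 22, 6, 27, 2, 3, 35), (15, 22, 6, 27, 37, 19, 2), (15, 22, 6, 27, 37, 19, 21), (15, 22, 6, 27, 37, 19, 31), (15, 22, 6, 27, 37, 19, 35), (15, 22, 6, 27, 6, 19, 2), (15, 22, 6, 27, 6, 19, 21), (15, 22, 6, 27, 6, 19, 31), (15, 22, 6, 27, 6, 19, 35)}
π[A, G, C]: project onto (A, G, C) → {(19, 2, 37), (19, 2, 6), (19, 21, 37), (19, 21, 6), (19, 31, 37), (19, 31, 6), (19, 35, 37), (19, 35, 6), (3, 2, 2), (3, 21, 2), (3, 31, 2), (3, 35, 2)}
Selection G >= 3: {(19, 21, 37), (19, 21, 6), (19, 31, 37), (19, 31, 6), (19, 35, 37), (19, 35, 6), (3, 21, 2), (3, 31, 2), (3, 35, 2)}
π[C, G, A]: project onto (C, G, A) → {(2, 21, 3), (2, 31, 3), (2, 35, 3), (37, 21, 19), (37, 31, 19), (37, 35, 19), (6, 21, 19), (6, 31, 19), (6, 35, 19)}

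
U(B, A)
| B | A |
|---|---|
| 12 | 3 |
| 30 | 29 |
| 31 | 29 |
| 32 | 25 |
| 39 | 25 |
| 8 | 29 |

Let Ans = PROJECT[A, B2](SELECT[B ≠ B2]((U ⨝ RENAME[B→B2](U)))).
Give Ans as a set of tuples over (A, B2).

{(25, 32), (25, 39), (29, 30), (29, 31), (29, 8)}

ρ[B→B2]: schema becomes (B2, A); tuples unchanged.
U ⋈ RENAME[B→B2](U) (natural join on A): {(12, 3, 12), (30, 29, 30), (30, 29, 31), (30, 29, 8), (31, 29, 30), (31, 29, 31), (31, 29, 8), (32, 25, 32), (32, 25, 39), (39, 25, 32), (39, 25, 39), (8, 29, 30), (8, 29, 31), (8, 29, 8)}
Filtering on B ≠ B2 leaves {(30, 29, 31), (30, 29, 8), (31, 29, 30), (31, 29, 8), (32, 25, 39), (39, 25, 32), (8, 29, 30), (8, 29, 31)}.
Keep only column(s) A, B2 (3 duplicate(s) eliminated): {(25, 32), (25, 39), (29, 30), (29, 31), (29, 8)}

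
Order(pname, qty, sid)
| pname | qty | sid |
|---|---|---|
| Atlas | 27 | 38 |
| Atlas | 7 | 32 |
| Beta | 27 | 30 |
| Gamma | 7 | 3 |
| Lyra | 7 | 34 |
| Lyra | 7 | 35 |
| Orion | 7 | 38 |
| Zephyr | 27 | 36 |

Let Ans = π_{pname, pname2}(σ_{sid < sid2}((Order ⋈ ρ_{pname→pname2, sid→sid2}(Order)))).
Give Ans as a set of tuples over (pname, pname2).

ρ[pname→pname2, sid→sid2]: schema becomes (pname2, qty, sid2); tuples unchanged.
Joining Order and ρ_{pname→pname2, sid→sid2}(Order) on qty yields {(Atlas, 27, 38, Atlas, 38), (Atlas, 27, 38, Beta, 30), (Atlas, 27, 38, Zephyr, 36), (Atlas, 7, 32, Atlas, 32), (Atlas, 7, 32, Gamma, 3), (Atlas, 7, 32, Lyra, 34), (Atlas, 7, 32, Lyra, 35), (Atlas, 7, 32, Orion, 38), (Beta, 27, 30, Atlas, 38), (Beta, 27, 30, Beta, 30), (Beta, 27, 30, Zephyr, 36), (Gamma, 7, 3, Atlas, 32), (Gamma, 7, 3, Gamma, 3), (Gamma, 7, 3, Lyra, 34), (Gamma, 7, 3, Lyra, 35), (Gamma, 7, 3, Orion, 38), (Lyra, 7, 34, Atlas, 32), (Lyra, 7, 34, Gamma, 3), (Lyra, 7, 34, Lyra, 34), (Lyra, 7, 34, Lyra, 35), (Lyra, 7, 34, Orion, 38), (Lyra, 7, 35, Atlas, 32), (Lyra, 7, 35, Gamma, 3), (Lyra, 7, 35, Lyra, 34), (Lyra, 7, 35, Lyra, 35), (Lyra, 7, 35, Orion, 38), (Orion, 7, 38, Atlas, 32), (Orion, 7, 38, Gamma, 3), (Orion, 7, 38, Lyra, 34), (Orion, 7, 38, Lyra, 35), (Orion, 7, 38, Orion, 38), (Zephyr, 27, 36, Atlas, 38), (Zephyr, 27, 36, Beta, 30), (Zephyr, 27, 36, Zephyr, 36)}.
σ[sid < sid2]: keep tuples satisfying sid < sid2 → {(Atlas, 7, 32, Lyra, 34), (Atlas, 7, 32, Lyra, 35), (Atlas, 7, 32, Orion, 38), (Beta, 27, 30, Atlas, 38), (Beta, 27, 30, Zephyr, 36), (Gamma, 7, 3, Atlas, 32), (Gamma, 7, 3, Lyra, 34), (Gamma, 7, 3, Lyra, 35), (Gamma, 7, 3, Orion, 38), (Lyra, 7, 34, Lyra, 35), (Lyra, 7, 34, Orion, 38), (Lyra, 7, 35, Orion, 38), (Zephyr, 27, 36, Atlas, 38)}
π_{pname, pname2} gives {(Atlas, Lyra), (Atlas, Orion), (Beta, Atlas), (Beta, Zephyr), (Gamma, Atlas), (Gamma, Lyra), (Gamma, Orion), (Lyra, Lyra), (Lyra, Orion), (Zephyr, Atlas)} (3 duplicate(s) eliminated).

{(Atlas, Lyra), (Atlas, Orion), (Beta, Atlas), (Beta, Zephyr), (Gamma, Atlas), (Gamma, Lyra), (Gamma, Orion), (Lyra, Lyra), (Lyra, Orion), (Zephyr, Atlas)}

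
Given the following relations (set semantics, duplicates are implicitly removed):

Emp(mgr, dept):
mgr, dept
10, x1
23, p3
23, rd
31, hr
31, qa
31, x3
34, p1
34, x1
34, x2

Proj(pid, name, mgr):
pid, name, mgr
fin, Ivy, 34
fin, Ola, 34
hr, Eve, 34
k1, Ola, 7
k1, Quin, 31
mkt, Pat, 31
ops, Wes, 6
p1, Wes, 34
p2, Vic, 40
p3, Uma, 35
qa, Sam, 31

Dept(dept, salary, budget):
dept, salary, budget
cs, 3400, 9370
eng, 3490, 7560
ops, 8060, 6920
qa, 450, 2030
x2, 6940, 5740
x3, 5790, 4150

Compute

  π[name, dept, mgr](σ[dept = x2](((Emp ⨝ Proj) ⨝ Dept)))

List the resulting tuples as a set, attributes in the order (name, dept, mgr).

{(Eve, x2, 34), (Ivy, x2, 34), (Ola, x2, 34), (Wes, x2, 34)}

Joining Emp and Proj on mgr yields {(31, hr, k1, Quin), (31, hr, mkt, Pat), (31, hr, qa, Sam), (31, qa, k1, Quin), (31, qa, mkt, Pat), (31, qa, qa, Sam), (31, x3, k1, Quin), (31, x3, mkt, Pat), (31, x3, qa, Sam), (34, p1, fin, Ivy), (34, p1, fin, Ola), (34, p1, hr, Eve), (34, p1, p1, Wes), (34, x1, fin, Ivy), (34, x1, fin, Ola), (34, x1, hr, Eve), (34, x1, p1, Wes), (34, x2, fin, Ivy), (34, x2, fin, Ola), (34, x2, hr, Eve), (34, x2, p1, Wes)}.
Joining (Emp ⨝ Proj) and Dept on dept yields {(31, qa, k1, Quin, 450, 2030), (31, qa, mkt, Pat, 450, 2030), (31, qa, qa, Sam, 450, 2030), (31, x3, k1, Quin, 5790, 4150), (31, x3, mkt, Pat, 5790, 4150), (31, x3, qa, Sam, 5790, 4150), (34, x2, fin, Ivy, 6940, 5740), (34, x2, fin, Ola, 6940, 5740), (34, x2, hr, Eve, 6940, 5740), (34, x2, p1, Wes, 6940, 5740)}.
σ[dept = x2]: keep tuples satisfying dept = x2 → {(34, x2, fin, Ivy, 6940, 5740), (34, x2, fin, Ola, 6940, 5740), (34, x2, hr, Eve, 6940, 5740), (34, x2, p1, Wes, 6940, 5740)}
Projecting to name, dept, mgr: {(Eve, x2, 34), (Ivy, x2, 34), (Ola, x2, 34), (Wes, x2, 34)}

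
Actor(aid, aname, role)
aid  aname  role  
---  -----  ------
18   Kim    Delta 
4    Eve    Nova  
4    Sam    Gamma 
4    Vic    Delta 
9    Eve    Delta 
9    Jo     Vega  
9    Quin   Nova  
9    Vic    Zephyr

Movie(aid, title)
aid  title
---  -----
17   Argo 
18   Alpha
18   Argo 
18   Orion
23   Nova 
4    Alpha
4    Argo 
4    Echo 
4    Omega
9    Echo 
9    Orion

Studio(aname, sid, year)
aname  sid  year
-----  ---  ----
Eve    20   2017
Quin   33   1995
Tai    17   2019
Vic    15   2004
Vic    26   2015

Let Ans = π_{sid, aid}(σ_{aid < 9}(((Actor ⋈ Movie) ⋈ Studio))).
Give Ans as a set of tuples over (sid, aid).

{(15, 4), (20, 4), (26, 4)}

Joining Actor and Movie on aid yields {(18, Kim, Delta, Alpha), (18, Kim, Delta, Argo), (18, Kim, Delta, Orion), (4, Eve, Nova, Alpha), (4, Eve, Nova, Argo), (4, Eve, Nova, Echo), (4, Eve, Nova, Omega), (4, Sam, Gamma, Alpha), (4, Sam, Gamma, Argo), (4, Sam, Gamma, Echo), (4, Sam, Gamma, Omega), (4, Vic, Delta, Alpha), (4, Vic, Delta, Argo), (4, Vic, Delta, Echo), (4, Vic, Delta, Omega), (9, Eve, Delta, Echo), (9, Eve, Delta, Orion), (9, Jo, Vega, Echo), (9, Jo, Vega, Orion), (9, Quin, Nova, Echo), (9, Quin, Nova, Orion), (9, Vic, Zephyr, Echo), (9, Vic, Zephyr, Orion)}.
Joining (Actor ⋈ Movie) and Studio on aname yields {(4, Eve, Nova, Alpha, 20, 2017), (4, Eve, Nova, Argo, 20, 2017), (4, Eve, Nova, Echo, 20, 2017), (4, Eve, Nova, Omega, 20, 2017), (4, Vic, Delta, Alpha, 15, 2004), (4, Vic, Delta, Alpha, 26, 2015), (4, Vic, Delta, Argo, 15, 2004), (4, Vic, Delta, Argo, 26, 2015), (4, Vic, Delta, Echo, 15, 2004), (4, Vic, Delta, Echo, 26, 2015), (4, Vic, Delta, Omega, 15, 2004), (4, Vic, Delta, Omega, 26, 2015), (9, Eve, Delta, Echo, 20, 2017), (9, Eve, Delta, Orion, 20, 2017), (9, Quin, Nova, Echo, 33, 1995), (9, Quin, Nova, Orion, 33, 1995), (9, Vic, Zephyr, Echo, 15, 2004), (9, Vic, Zephyr, Echo, 26, 2015), (9, Vic, Zephyr, Orion, 15, 2004), (9, Vic, Zephyr, Orion, 26, 2015)}.
σ[aid < 9]: keep tuples satisfying aid < 9 → {(4, Eve, Nova, Alpha, 20, 2017), (4, Eve, Nova, Argo, 20, 2017), (4, Eve, Nova, Echo, 20, 2017), (4, Eve, Nova, Omega, 20, 2017), (4, Vic, Delta, Alpha, 15, 2004), (4, Vic, Delta, Alpha, 26, 2015), (4, Vic, Delta, Argo, 15, 2004), (4, Vic, Delta, Argo, 26, 2015), (4, Vic, Delta, Echo, 15, 2004), (4, Vic, Delta, Echo, 26, 2015), (4, Vic, Delta, Omega, 15, 2004), (4, Vic, Delta, Omega, 26, 2015)}
Keep only column(s) sid, aid (9 duplicate(s) eliminated): {(15, 4), (20, 4), (26, 4)}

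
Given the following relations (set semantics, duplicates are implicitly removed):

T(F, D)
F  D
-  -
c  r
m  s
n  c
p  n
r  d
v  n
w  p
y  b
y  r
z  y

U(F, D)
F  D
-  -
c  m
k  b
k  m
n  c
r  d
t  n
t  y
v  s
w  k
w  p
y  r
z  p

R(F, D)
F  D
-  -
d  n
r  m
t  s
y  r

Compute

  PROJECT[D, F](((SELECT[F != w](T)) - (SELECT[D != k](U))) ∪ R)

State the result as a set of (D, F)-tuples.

{(b, y), (m, r), (n, d), (n, p), (n, v), (r, c), (r, y), (s, m), (s, t), (y, z)}

Apply σ_{F != w}; surviving tuples: {(c, r), (m, s), (n, c), (p, n), (r, d), (v, n), (y, b), (y, r), (z, y)}
Apply σ_{D != k}; surviving tuples: {(c, m), (k, b), (k, m), (n, c), (r, d), (t, n), (t, y), (v, s), (w, p), (y, r), (z, p)}
Difference: {(c, r), (m, s), (n, c), (p, n), (r, d), (v, n), (y, b), (y, r), (z, y)} with {(c, m), (k, b), (k, m), (n, c), (r, d), (t, n), (t, y), (v, s), (w, p), (y, r), (z, p)} → {(c, r), (m, s), (p, n), (v, n), (y, b), (z, y)}
Union: {(c, r), (m, s), (p, n), (v, n), (y, b), (z, y)} with {(d, n), (r, m), (t, s), (y, r)} → {(c, r), (d, n), (m, s), (p, n), (r, m), (t, s), (v, n), (y, b), (y, r), (z, y)}
Projecting to D, F: {(b, y), (m, r), (n, d), (n, p), (n, v), (r, c), (r, y), (s, m), (s, t), (y, z)}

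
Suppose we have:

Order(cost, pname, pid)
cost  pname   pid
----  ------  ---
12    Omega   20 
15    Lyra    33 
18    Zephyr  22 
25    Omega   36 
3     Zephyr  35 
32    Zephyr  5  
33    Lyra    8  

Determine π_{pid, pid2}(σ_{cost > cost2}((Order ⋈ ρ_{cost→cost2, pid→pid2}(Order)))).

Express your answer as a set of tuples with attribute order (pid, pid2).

ρ[cost→cost2, pid→pid2]: schema becomes (cost2, pname, pid2); tuples unchanged.
Natural join on pname: {(12, Omega, 20, 12, 20), (12, Omega, 20, 25, 36), (15, Lyra, 33, 15, 33), (15, Lyra, 33, 33, 8), (18, Zephyr, 22, 18, 22), (18, Zephyr, 22, 3, 35), (18, Zephyr, 22, 32, 5), (25, Omega, 36, 12, 20), (25, Omega, 36, 25, 36), (3, Zephyr, 35, 18, 22), (3, Zephyr, 35, 3, 35), (3, Zephyr, 35, 32, 5), (32, Zephyr, 5, 18, 22), (32, Zephyr, 5, 3, 35), (32, Zephyr, 5, 32, 5), (33, Lyra, 8, 15, 33), (33, Lyra, 8, 33, 8)}
Apply σ_{cost > cost2}; surviving tuples: {(18, Zephyr, 22, 3, 35), (25, Omega, 36, 12, 20), (32, Zephyr, 5, 18, 22), (32, Zephyr, 5, 3, 35), (33, Lyra, 8, 15, 33)}
Keep only column(s) pid, pid2: {(22, 35), (36, 20), (5, 22), (5, 35), (8, 33)}

{(22, 35), (36, 20), (5, 22), (5, 35), (8, 33)}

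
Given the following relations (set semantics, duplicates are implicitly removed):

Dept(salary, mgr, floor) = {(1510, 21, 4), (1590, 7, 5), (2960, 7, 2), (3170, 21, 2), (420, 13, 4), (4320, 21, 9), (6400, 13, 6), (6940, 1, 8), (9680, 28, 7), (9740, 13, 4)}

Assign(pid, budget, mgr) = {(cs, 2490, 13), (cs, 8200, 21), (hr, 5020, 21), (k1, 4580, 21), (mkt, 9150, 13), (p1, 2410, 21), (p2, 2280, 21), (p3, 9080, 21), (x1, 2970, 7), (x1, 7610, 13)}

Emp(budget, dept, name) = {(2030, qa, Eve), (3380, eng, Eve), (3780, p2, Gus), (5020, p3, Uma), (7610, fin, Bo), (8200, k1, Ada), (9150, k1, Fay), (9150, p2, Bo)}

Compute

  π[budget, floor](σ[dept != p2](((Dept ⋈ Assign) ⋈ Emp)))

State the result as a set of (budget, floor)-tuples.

Dept ⋈ Assign (natural join on mgr): {(1510, 21, 4, cs, 8200), (1510, 21, 4, hr, 5020), (1510, 21, 4, k1, 4580), (1510, 21, 4, p1, 2410), (1510, 21, 4, p2, 2280), (1510, 21, 4, p3, 9080), (1590, 7, 5, x1, 2970), (2960, 7, 2, x1, 2970), (3170, 21, 2, cs, 8200), (3170, 21, 2, hr, 5020), (3170, 21, 2, k1, 4580), (3170, 21, 2, p1, 2410), (3170, 21, 2, p2, 2280), (3170, 21, 2, p3, 9080), (420, 13, 4, cs, 2490), (420, 13, 4, mkt, 9150), (420, 13, 4, x1, 7610), (4320, 21, 9, cs, 8200), (4320, 21, 9, hr, 5020), (4320, 21, 9, k1, 4580), (4320, 21, 9, p1, 2410), (4320, 21, 9, p2, 2280), (4320, 21, 9, p3, 9080), (6400, 13, 6, cs, 2490), (6400, 13, 6, mkt, 9150), (6400, 13, 6, x1, 7610), (9740, 13, 4, cs, 2490), (9740, 13, 4, mkt, 9150), (9740, 13, 4, x1, 7610)}
(Dept ⋈ Assign) ⋈ Emp (natural join on budget): {(1510, 21, 4, cs, 8200, k1, Ada), (1510, 21, 4, hr, 5020, p3, Uma), (3170, 21, 2, cs, 8200, k1, Ada), (3170, 21, 2, hr, 5020, p3, Uma), (420, 13, 4, mkt, 9150, k1, Fay), (420, 13, 4, mkt, 9150, p2, Bo), (420, 13, 4, x1, 7610, fin, Bo), (4320, 21, 9, cs, 8200, k1, Ada), (4320, 21, 9, hr, 5020, p3, Uma), (6400, 13, 6, mkt, 9150, k1, Fay), (6400, 13, 6, mkt, 9150, p2, Bo), (6400, 13, 6, x1, 7610, fin, Bo), (9740, 13, 4, mkt, 9150, k1, Fay), (9740, 13, 4, mkt, 9150, p2, Bo), (9740, 13, 4, x1, 7610, fin, Bo)}
Apply σ_{dept != p2}; surviving tuples: {(1510, 21, 4, cs, 8200, k1, Ada), (1510, 21, 4, hr, 5020, p3, Uma), (3170, 21, 2, cs, 8200, k1, Ada), (3170, 21, 2, hr, 5020, p3, Uma), (420, 13, 4, mkt, 9150, k1, Fay), (420, 13, 4, x1, 7610, fin, Bo), (4320, 21, 9, cs, 8200, k1, Ada), (4320, 21, 9, hr, 5020, p3, Uma), (6400, 13, 6, mkt, 9150, k1, Fay), (6400, 13, 6, x1, 7610, fin, Bo), (9740, 13, 4, mkt, 9150, k1, Fay), (9740, 13, 4, x1, 7610, fin, Bo)}
π_{budget, floor} gives {(5020, 2), (5020, 4), (5020, 9), (7610, 4), (7610, 6), (8200, 2), (8200, 4), (8200, 9), (9150, 4), (9150, 6)} (2 duplicate(s) eliminated).

{(5020, 2), (5020, 4), (5020, 9), (7610, 4), (7610, 6), (8200, 2), (8200, 4), (8200, 9), (9150, 4), (9150, 6)}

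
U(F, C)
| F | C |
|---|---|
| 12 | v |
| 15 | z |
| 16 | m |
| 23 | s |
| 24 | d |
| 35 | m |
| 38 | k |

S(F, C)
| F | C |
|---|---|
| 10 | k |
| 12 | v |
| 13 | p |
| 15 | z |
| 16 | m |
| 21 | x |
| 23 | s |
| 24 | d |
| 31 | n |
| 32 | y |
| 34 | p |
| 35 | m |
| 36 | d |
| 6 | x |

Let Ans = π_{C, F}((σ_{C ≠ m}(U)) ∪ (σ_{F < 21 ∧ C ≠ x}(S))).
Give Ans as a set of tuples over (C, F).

{(d, 24), (k, 10), (k, 38), (m, 16), (p, 13), (s, 23), (v, 12), (z, 15)}

Apply σ_{C ≠ m}; surviving tuples: {(12, v), (15, z), (23, s), (24, d), (38, k)}
Apply σ_{F < 21 ∧ C ≠ x}; surviving tuples: {(10, k), (12, v), (13, p), (15, z), (16, m)}
Union: {(12, v), (15, z), (23, s), (24, d), (38, k)} with {(10, k), (12, v), (13, p), (15, z), (16, m)} → {(10, k), (12, v), (13, p), (15, z), (16, m), (23, s), (24, d), (38, k)}
π[C, F]: project onto (C, F) → {(d, 24), (k, 10), (k, 38), (m, 16), (p, 13), (s, 23), (v, 12), (z, 15)}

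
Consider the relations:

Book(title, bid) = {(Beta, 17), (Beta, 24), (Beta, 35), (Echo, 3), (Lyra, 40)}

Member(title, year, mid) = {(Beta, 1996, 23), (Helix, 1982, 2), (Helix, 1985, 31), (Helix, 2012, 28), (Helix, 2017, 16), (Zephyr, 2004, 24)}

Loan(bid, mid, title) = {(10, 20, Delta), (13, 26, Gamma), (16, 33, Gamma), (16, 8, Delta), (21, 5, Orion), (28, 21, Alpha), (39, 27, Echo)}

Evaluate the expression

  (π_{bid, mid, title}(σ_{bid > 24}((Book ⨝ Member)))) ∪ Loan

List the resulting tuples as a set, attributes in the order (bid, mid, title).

{(10, 20, Delta), (13, 26, Gamma), (16, 33, Gamma), (16, 8, Delta), (21, 5, Orion), (28, 21, Alpha), (35, 23, Beta), (39, 27, Echo)}

Book ⋈ Member (natural join on title): {(Beta, 17, 1996, 23), (Beta, 24, 1996, 23), (Beta, 35, 1996, 23)}
Filtering on bid > 24 leaves {(Beta, 35, 1996, 23)}.
Projecting to bid, mid, title: {(35, 23, Beta)}
Taking the union: {(10, 20, Delta), (13, 26, Gamma), (16, 33, Gamma), (16, 8, Delta), (21, 5, Orion), (28, 21, Alpha), (35, 23, Beta), (39, 27, Echo)}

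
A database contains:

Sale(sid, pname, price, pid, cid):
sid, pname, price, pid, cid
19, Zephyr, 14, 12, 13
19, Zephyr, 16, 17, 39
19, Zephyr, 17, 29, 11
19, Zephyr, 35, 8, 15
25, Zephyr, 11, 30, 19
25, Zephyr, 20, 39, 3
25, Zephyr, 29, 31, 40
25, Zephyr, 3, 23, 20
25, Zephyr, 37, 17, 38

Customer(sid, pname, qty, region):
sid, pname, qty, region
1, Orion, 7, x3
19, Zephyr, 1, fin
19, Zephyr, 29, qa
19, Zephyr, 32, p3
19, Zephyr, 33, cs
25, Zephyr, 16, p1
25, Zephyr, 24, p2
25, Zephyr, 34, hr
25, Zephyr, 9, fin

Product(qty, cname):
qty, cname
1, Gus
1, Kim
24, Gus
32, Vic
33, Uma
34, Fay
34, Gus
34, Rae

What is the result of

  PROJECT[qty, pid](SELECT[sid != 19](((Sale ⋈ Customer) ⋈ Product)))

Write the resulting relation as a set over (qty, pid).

{(24, 17), (24, 23), (24, 30), (24, 31), (24, 39), (34, 17), (34, 23), (34, 30), (34, 31), (34, 39)}

Natural join on sid, pname: {(19, Zephyr, 14, 12, 13, 1, fin), (19, Zephyr, 14, 12, 13, 29, qa), (19, Zephyr, 14, 12, 13, 32, p3), (19, Zephyr, 14, 12, 13, 33, cs), (19, Zephyr, 16, 17, 39, 1, fin), (19, Zephyr, 16, 17, 39, 29, qa), (19, Zephyr, 16, 17, 39, 32, p3), (19, Zephyr, 16, 17, 39, 33, cs), (19, Zephyr, 17, 29, 11, 1, fin), (19, Zephyr, 17, 29, 11, 29, qa), (19, Zephyr, 17, 29, 11, 32, p3), (19, Zephyr, 17, 29, 11, 33, cs), (19, Zephyr, 35, 8, 15, 1, fin), (19, Zephyr, 35, 8, 15, 29, qa), (19, Zephyr, 35, 8, 15, 32, p3), (19, Zephyr, 35, 8, 15, 33, cs), (25, Zephyr, 11, 30, 19, 16, p1), (25, Zephyr, 11, 30, 19, 24, p2), (25, Zephyr, 11, 30, 19, 34, hr), (25, Zephyr, 11, 30, 19, 9, fin), (25, Zephyr, 20, 39, 3, 16, p1), (25, Zephyr, 20, 39, 3, 24, p2), (25, Zephyr, 20, 39, 3, 34, hr), (25, Zephyr, 20, 39, 3, 9, fin), (25, Zephyr, 29, 31, 40, 16, p1), (25, Zephyr, 29, 31, 40, 24, p2), (25, Zephyr, 29, 31, 40, 34, hr), (25, Zephyr, 29, 31, 40, 9, fin), (25, Zephyr, 3, 23, 20, 16, p1), (25, Zephyr, 3, 23, 20, 24, p2), (25, Zephyr, 3, 23, 20, 34, hr), (25, Zephyr, 3, 23, 20, 9, fin), (25, Zephyr, 37, 17, 38, 16, p1), (25, Zephyr, 37, 17, 38, 24, p2), (25, Zephyr, 37, 17, 38, 34, hr), (25, Zephyr, 37, 17, 38, 9, fin)}
Natural join on qty: {(19, Zephyr, 14, 12, 13, 1, fin, Gus), (19, Zephyr, 14, 12, 13, 1, fin, Kim), (19, Zephyr, 14, 12, 13, 32, p3, Vic), (19, Zephyr, 14, 12, 13, 33, cs, Uma), (19, Zephyr, 16, 17, 39, 1, fin, Gus), (19, Zephyr, 16, 17, 39, 1, fin, Kim), (19, Zephyr, 16, 17, 39, 32, p3, Vic), (19, Zephyr, 16, 17, 39, 33, cs, Uma), (19, Zephyr, 17, 29, 11, 1, fin, Gus), (19, Zephyr, 17, 29, 11, 1, fin, Kim), (19, Zephyr, 17, 29, 11, 32, p3, Vic), (19, Zephyr, 17, 29, 11, 33, cs, Uma), (19, Zephyr, 35, 8, 15, 1, fin, Gus), (19, Zephyr, 35, 8, 15, 1, fin, Kim), (19, Zephyr, 35, 8, 15, 32, p3, Vic), (19, Zephyr, 35, 8, 15, 33, cs, Uma), (25, Zephyr, 11, 30, 19, 24, p2, Gus), (25, Zephyr, 11, 30, 19, 34, hr, Fay), (25, Zephyr, 11, 30, 19, 34, hr, Gus), (25, Zephyr, 11, 30, 19, 34, hr, Rae), (25, Zephyr, 20, 39, 3, 24, p2, Gus), (25, Zephyr, 20, 39, 3, 34, hr, Fay), (25, Zephyr, 20, 39, 3, 34, hr, Gus), (25, Zephyr, 20, 39, 3, 34, hr, Rae), (25, Zephyr, 29, 31, 40, 24, p2, Gus), (25, Zephyr, 29, 31, 40, 34, hr, Fay), (25, Zephyr, 29, 31, 40, 34, hr, Gus), (25, Zephyr, 29, 31, 40, 34, hr, Rae), (25, Zephyr, 3, 23, 20, 24, p2, Gus), (25, Zephyr, 3, 23, 20, 34, hr, Fay), (25, Zephyr, 3, 23, 20, 34, hr, Gus), (25, Zephyr, 3, 23, 20, 34, hr, Rae), (25, Zephyr, 37, 17, 38, 24, p2, Gus), (25, Zephyr, 37, 17, 38, 34, hr, Fay), (25, Zephyr, 37, 17, 38, 34, hr, Gus), (25, Zephyr, 37, 17, 38, 34, hr, Rae)}
Selection sid != 19: {(25, Zephyr, 11, 30, 19, 24, p2, Gus), (25, Zephyr, 11, 30, 19, 34, hr, Fay), (25, Zephyr, 11, 30, 19, 34, hr, Gus), (25, Zephyr, 11, 30, 19, 34, hr, Rae), (25, Zephyr, 20, 39, 3, 24, p2, Gus), (25, Zephyr, 20, 39, 3, 34, hr, Fay), (25, Zephyr, 20, 39, 3, 34, hr, Gus), (25, Zephyr, 20, 39, 3, 34, hr, Rae), (25, Zephyr, 29, 31, 40, 24, p2, Gus), (25, Zephyr, 29, 31, 40, 34, hr, Fay), (25, Zephyr, 29, 31, 40, 34, hr, Gus), (25, Zephyr, 29, 31, 40, 34, hr, Rae), (25, Zephyr, 3, 23, 20, 24, p2, Gus), (25, Zephyr, 3, 23, 20, 34, hr, Fay), (25, Zephyr, 3, 23, 20, 34, hr, Gus), (25, Zephyr, 3, 23, 20, 34, hr, Rae), (25, Zephyr, 37, 17, 38, 24, p2, Gus), (25, Zephyr, 37, 17, 38, 34, hr, Fay), (25, Zephyr, 37, 17, 38, 34, hr, Gus), (25, Zephyr, 37, 17, 38, 34, hr, Rae)}
π_{qty, pid} gives {(24, 17), (24, 23), (24, 30), (24, 31), (24, 39), (34, 17), (34, 23), (34, 30), (34, 31), (34, 39)} (10 duplicate(s) eliminated).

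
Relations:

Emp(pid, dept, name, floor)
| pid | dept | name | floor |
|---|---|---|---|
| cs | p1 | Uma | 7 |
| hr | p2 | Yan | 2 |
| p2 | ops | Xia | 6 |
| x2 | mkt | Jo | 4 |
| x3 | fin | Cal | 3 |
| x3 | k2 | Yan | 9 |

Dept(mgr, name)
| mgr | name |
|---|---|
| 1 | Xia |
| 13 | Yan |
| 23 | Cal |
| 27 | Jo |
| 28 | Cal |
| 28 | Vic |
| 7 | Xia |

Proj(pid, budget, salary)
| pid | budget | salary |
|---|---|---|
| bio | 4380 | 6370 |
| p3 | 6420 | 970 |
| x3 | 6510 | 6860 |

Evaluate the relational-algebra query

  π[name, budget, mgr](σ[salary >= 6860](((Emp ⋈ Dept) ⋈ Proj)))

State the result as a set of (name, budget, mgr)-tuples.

Natural join on name: {(hr, p2, Yan, 2, 13), (p2, ops, Xia, 6, 1), (p2, ops, Xia, 6, 7), (x2, mkt, Jo, 4, 27), (x3, fin, Cal, 3, 23), (x3, fin, Cal, 3, 28), (x3, k2, Yan, 9, 13)}
Natural join on pid: {(x3, fin, Cal, 3, 23, 6510, 6860), (x3, fin, Cal, 3, 28, 6510, 6860), (x3, k2, Yan, 9, 13, 6510, 6860)}
σ[salary >= 6860]: keep tuples satisfying salary >= 6860 → {(x3, fin, Cal, 3, 23, 6510, 6860), (x3, fin, Cal, 3, 28, 6510, 6860), (x3, k2, Yan, 9, 13, 6510, 6860)}
Keep only column(s) name, budget, mgr: {(Cal, 6510, 23), (Cal, 6510, 28), (Yan, 6510, 13)}

{(Cal, 6510, 23), (Cal, 6510, 28), (Yan, 6510, 13)}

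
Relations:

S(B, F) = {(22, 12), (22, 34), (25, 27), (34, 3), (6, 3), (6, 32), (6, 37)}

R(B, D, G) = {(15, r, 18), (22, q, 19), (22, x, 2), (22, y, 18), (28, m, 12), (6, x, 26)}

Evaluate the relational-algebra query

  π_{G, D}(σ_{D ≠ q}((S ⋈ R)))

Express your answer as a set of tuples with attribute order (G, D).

Natural join on B: {(22, 12, q, 19), (22, 12, x, 2), (22, 12, y, 18), (22, 34, q, 19), (22, 34, x, 2), (22, 34, y, 18), (6, 3, x, 26), (6, 32, x, 26), (6, 37, x, 26)}
Apply σ_{D ≠ q}; surviving tuples: {(22, 12, x, 2), (22, 12, y, 18), (22, 34, x, 2), (22, 34, y, 18), (6, 3, x, 26), (6, 32, x, 26), (6, 37, x, 26)}
Keep only column(s) G, D (4 duplicate(s) eliminated): {(18, y), (2, x), (26, x)}

{(18, y), (2, x), (26, x)}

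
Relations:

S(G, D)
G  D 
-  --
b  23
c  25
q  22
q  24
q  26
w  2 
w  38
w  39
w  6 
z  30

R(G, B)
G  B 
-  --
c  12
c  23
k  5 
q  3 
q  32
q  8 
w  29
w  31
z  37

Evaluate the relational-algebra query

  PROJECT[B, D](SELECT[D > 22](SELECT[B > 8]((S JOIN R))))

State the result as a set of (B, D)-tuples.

{(12, 25), (23, 25), (29, 38), (29, 39), (31, 38), (31, 39), (32, 24), (32, 26), (37, 30)}

S ⋈ R (natural join on G): {(c, 25, 12), (c, 25, 23), (q, 22, 3), (q, 22, 32), (q, 22, 8), (q, 24, 3), (q, 24, 32), (q, 24, 8), (q, 26, 3), (q, 26, 32), (q, 26, 8), (w, 2, 29), (w, 2, 31), (w, 38, 29), (w, 38, 31), (w, 39, 29), (w, 39, 31), (w, 6, 29), (w, 6, 31), (z, 30, 37)}
Apply σ_{B > 8}; surviving tuples: {(c, 25, 12), (c, 25, 23), (q, 22, 32), (q, 24, 32), (q, 26, 32), (w, 2, 29), (w, 2, 31), (w, 38, 29), (w, 38, 31), (w, 39, 29), (w, 39, 31), (w, 6, 29), (w, 6, 31), (z, 30, 37)}
Apply σ_{D > 22}; surviving tuples: {(c, 25, 12), (c, 25, 23), (q, 24, 32), (q, 26, 32), (w, 38, 29), (w, 38, 31), (w, 39, 29), (w, 39, 31), (z, 30, 37)}
Keep only column(s) B, D: {(12, 25), (23, 25), (29, 38), (29, 39), (31, 38), (31, 39), (32, 24), (32, 26), (37, 30)}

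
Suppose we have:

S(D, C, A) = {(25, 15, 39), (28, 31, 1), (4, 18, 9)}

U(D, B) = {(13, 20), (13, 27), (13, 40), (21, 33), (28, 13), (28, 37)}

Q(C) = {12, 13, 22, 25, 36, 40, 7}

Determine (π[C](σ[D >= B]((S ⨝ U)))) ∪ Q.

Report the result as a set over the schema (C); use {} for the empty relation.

{12, 13, 22, 25, 31, 36, 40, 7}

S ⋈ U (natural join on D): {(28, 31, 1, 13), (28, 31, 1, 37)}
σ[D >= B]: keep tuples satisfying D >= B → {(28, 31, 1, 13)}
Projecting to C: {31}
Taking the union: {12, 13, 22, 25, 31, 36, 40, 7}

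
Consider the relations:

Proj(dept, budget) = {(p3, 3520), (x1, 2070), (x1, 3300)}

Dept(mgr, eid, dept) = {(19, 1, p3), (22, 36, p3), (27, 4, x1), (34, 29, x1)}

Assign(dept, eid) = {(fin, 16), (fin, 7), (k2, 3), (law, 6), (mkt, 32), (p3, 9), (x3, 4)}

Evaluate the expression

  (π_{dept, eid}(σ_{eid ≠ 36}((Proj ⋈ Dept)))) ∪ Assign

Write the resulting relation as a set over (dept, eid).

Proj ⋈ Dept (natural join on dept): {(p3, 3520, 19, 1), (p3, 3520, 22, 36), (x1, 2070, 27, 4), (x1, 2070, 34, 29), (x1, 3300, 27, 4), (x1, 3300, 34, 29)}
Selection eid ≠ 36: {(p3, 3520, 19, 1), (x1, 2070, 27, 4), (x1, 2070, 34, 29), (x1, 3300, 27, 4), (x1, 3300, 34, 29)}
Keep only column(s) dept, eid (2 duplicate(s) eliminated): {(p3, 1), (x1, 29), (x1, 4)}
Taking the union: {(fin, 16), (fin, 7), (k2, 3), (law, 6), (mkt, 32), (p3, 1), (p3, 9), (x1, 29), (x1, 4), (x3, 4)}

{(fin, 16), (fin, 7), (k2, 3), (law, 6), (mkt, 32), (p3, 1), (p3, 9), (x1, 29), (x1, 4), (x3, 4)}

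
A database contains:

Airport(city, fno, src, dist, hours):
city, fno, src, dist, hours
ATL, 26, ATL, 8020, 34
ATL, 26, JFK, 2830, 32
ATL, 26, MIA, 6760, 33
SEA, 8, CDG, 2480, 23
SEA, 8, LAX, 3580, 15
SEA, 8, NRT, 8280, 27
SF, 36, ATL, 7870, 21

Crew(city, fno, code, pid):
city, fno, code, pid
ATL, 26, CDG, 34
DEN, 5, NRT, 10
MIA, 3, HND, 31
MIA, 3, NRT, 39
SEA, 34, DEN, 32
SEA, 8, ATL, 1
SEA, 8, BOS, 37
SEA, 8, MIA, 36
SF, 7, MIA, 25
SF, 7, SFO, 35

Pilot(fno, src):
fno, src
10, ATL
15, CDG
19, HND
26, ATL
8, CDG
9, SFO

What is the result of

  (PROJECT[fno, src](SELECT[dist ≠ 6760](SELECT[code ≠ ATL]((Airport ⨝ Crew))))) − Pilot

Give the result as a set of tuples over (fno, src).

Natural join on city, fno: {(ATL, 26, ATL, 8020, 34, CDG, 34), (ATL, 26, JFK, 2830, 32, CDG, 34), (ATL, 26, MIA, 6760, 33, CDG, 34), (SEA, 8, CDG, 2480, 23, ATL, 1), (SEA, 8, CDG, 2480, 23, BOS, 37), (SEA, 8, CDG, 2480, 23, MIA, 36), (SEA, 8, LAX, 3580, 15, ATL, 1), (SEA, 8, LAX, 3580, 15, BOS, 37), (SEA, 8, LAX, 3580, 15, MIA, 36), (SEA, 8, NRT, 8280, 27, ATL, 1), (SEA, 8, NRT, 8280, 27, BOS, 37), (SEA, 8, NRT, 8280, 27, MIA, 36)}
Filtering on code ≠ ATL leaves {(ATL, 26, ATL, 8020, 34, CDG, 34), (ATL, 26, JFK, 2830, 32, CDG, 34), (ATL, 26, MIA, 6760, 33, CDG, 34), (SEA, 8, CDG, 2480, 23, BOS, 37), (SEA, 8, CDG, 2480, 23, MIA, 36), (SEA, 8, LAX, 3580, 15, BOS, 37), (SEA, 8, LAX, 3580, 15, MIA, 36), (SEA, 8, NRT, 8280, 27, BOS, 37), (SEA, 8, NRT, 8280, 27, MIA, 36)}.
Filtering on dist ≠ 6760 leaves {(ATL, 26, ATL, 8020, 34, CDG, 34), (ATL, 26, JFK, 2830, 32, CDG, 34), (SEA, 8, CDG, 2480, 23, BOS, 37), (SEA, 8, CDG, 2480, 23, MIA, 36), (SEA, 8, LAX, 3580, 15, BOS, 37), (SEA, 8, LAX, 3580, 15, MIA, 36), (SEA, 8, NRT, 8280, 27, BOS, 37), (SEA, 8, NRT, 8280, 27, MIA, 36)}.
π[fno, src]: project onto (fno, src) (3 duplicate(s) eliminated) → {(26, ATL), (26, JFK), (8, CDG), (8, LAX), (8, NRT)}
Difference: {(26, ATL), (26, JFK), (8, CDG), (8, LAX), (8, NRT)} with {(10, ATL), (15, CDG), (19, HND), (26, ATL), (8, CDG), (9, SFO)} → {(26, JFK), (8, LAX), (8, NRT)}

{(26, JFK), (8, LAX), (8, NRT)}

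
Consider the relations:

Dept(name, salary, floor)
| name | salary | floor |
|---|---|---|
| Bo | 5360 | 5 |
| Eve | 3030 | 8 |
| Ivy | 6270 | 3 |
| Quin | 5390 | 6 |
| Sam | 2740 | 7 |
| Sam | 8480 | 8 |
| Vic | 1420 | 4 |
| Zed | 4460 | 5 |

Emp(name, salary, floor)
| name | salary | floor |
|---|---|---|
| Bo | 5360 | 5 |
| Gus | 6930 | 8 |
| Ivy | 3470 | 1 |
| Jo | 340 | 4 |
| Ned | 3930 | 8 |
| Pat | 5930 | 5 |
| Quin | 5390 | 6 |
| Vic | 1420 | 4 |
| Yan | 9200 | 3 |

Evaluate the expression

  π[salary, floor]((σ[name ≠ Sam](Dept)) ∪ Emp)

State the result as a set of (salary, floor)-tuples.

σ[name ≠ Sam]: keep tuples satisfying name ≠ Sam → {(Bo, 5360, 5), (Eve, 3030, 8), (Ivy, 6270, 3), (Quin, 5390, 6), (Vic, 1420, 4), (Zed, 4460, 5)}
Taking the union: {(Bo, 5360, 5), (Eve, 3030, 8), (Gus, 6930, 8), (Ivy, 3470, 1), (Ivy, 6270, 3), (Jo, 340, 4), (Ned, 3930, 8), (Pat, 5930, 5), (Quin, 5390, 6), (Vic, 1420, 4), (Yan, 9200, 3), (Zed, 4460, 5)}
π[salary, floor]: project onto (salary, floor) → {(1420, 4), (3030, 8), (340, 4), (3470, 1), (3930, 8), (4460, 5), (5360, 5), (5390, 6), (5930, 5), (6270, 3), (6930, 8), (9200, 3)}

{(1420, 4), (3030, 8), (340, 4), (3470, 1), (3930, 8), (4460, 5), (5360, 5), (5390, 6), (5930, 5), (6270, 3), (6930, 8), (9200, 3)}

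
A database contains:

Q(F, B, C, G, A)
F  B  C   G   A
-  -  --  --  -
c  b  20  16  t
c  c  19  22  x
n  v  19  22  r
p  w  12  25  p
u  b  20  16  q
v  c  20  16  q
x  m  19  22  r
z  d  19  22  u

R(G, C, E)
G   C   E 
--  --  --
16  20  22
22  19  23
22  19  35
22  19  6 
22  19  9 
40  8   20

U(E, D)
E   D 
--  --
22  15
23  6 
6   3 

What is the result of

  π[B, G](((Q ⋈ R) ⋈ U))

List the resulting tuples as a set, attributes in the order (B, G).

{(b, 16), (c, 16), (c, 22), (d, 22), (m, 22), (v, 22)}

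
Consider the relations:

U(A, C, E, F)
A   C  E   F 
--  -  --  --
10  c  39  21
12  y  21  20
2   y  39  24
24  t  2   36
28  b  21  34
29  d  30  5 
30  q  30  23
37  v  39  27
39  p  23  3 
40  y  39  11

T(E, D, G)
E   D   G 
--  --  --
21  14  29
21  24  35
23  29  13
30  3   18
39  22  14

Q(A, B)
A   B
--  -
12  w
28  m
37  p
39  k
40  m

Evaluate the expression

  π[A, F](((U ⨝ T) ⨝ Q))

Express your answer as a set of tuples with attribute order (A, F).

{(12, 20), (28, 34), (37, 27), (39, 3), (40, 11)}

U ⋈ T (natural join on E): {(10, c, 39, 21, 22, 14), (12, y, 21, 20, 14, 29), (12, y, 21, 20, 24, 35), (2, y, 39, 24, 22, 14), (28, b, 21, 34, 14, 29), (28, b, 21, 34, 24, 35), (29, d, 30, 5, 3, 18), (30, q, 30, 23, 3, 18), (37, v, 39, 27, 22, 14), (39, p, 23, 3, 29, 13), (40, y, 39, 11, 22, 14)}
(U ⨝ T) ⋈ Q (natural join on A): {(12, y, 21, 20, 14, 29, w), (12, y, 21, 20, 24, 35, w), (28, b, 21, 34, 14, 29, m), (28, b, 21, 34, 24, 35, m), (37, v, 39, 27, 22, 14, p), (39, p, 23, 3, 29, 13, k), (40, y, 39, 11, 22, 14, m)}
Keep only column(s) A, F (2 duplicate(s) eliminated): {(12, 20), (28, 34), (37, 27), (39, 3), (40, 11)}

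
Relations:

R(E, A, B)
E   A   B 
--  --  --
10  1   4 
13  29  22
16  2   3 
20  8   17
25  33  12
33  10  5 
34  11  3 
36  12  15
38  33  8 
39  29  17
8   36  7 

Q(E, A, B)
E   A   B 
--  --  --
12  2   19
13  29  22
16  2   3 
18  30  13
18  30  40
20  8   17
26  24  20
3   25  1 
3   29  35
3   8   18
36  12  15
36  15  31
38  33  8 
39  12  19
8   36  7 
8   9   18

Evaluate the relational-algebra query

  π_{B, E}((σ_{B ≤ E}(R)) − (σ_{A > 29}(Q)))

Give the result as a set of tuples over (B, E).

Filtering on B ≤ E leaves {(10, 1, 4), (16, 2, 3), (20, 8, 17), (25, 33, 12), (33, 10, 5), (34, 11, 3), (36, 12, 15), (38, 33, 8), (39, 29, 17), (8, 36, 7)}.
Filtering on A > 29 leaves {(18, 30, 13), (18, 30, 40), (38, 33, 8), (8, 36, 7)}.
Difference: {(10, 1, 4), (16, 2, 3), (20, 8, 17), (25, 33, 12), (33, 10, 5), (34, 11, 3), (36, 12, 15), (38, 33, 8), (39, 29, 17), (8, 36, 7)} with {(18, 30, 13), (18, 30, 40), (38, 33, 8), (8, 36, 7)} → {(10, 1, 4), (16, 2, 3), (20, 8, 17), (25, 33, 12), (33, 10, 5), (34, 11, 3), (36, 12, 15), (39, 29, 17)}
Projecting to B, E: {(12, 25), (15, 36), (17, 20), (17, 39), (3, 16), (3, 34), (4, 10), (5, 33)}

{(12, 25), (15, 36), (17, 20), (17, 39), (3, 16), (3, 34), (4, 10), (5, 33)}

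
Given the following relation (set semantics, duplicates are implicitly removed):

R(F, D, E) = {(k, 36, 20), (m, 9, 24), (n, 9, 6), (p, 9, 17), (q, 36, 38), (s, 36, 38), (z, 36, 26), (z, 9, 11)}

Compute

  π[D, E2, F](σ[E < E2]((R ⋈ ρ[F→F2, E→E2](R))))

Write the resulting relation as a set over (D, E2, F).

{(36, 26, k), (36, 38, k), (36, 38, z), (9, 11, n), (9, 17, n), (9, 17, z), (9, 24, n), (9, 24, p), (9, 24, z)}

ρ[F→F2, E→E2]: schema becomes (F2, D, E2); tuples unchanged.
Natural join on D: {(k, 36, 20, k, 20), (k, 36, 20, q, 38), (k, 36, 20, s, 38), (k, 36, 20, z, 26), (m, 9, 24, m, 24), (m, 9, 24, n, 6), (m, 9, 24, p, 17), (m, 9, 24, z, 11), (n, 9, 6, m, 24), (n, 9, 6, n, 6), (n, 9, 6, p, 17), (n, 9, 6, z, 11), (p, 9, 17, m, 24), (p, 9, 17, n, 6), (p, 9, 17, p, 17), (p, 9, 17, z, 11), (q, 36, 38, k, 20), (q, 36, 38, q, 38), (q, 36, 38, s, 38), (q, 36, 38, z, 26), (s, 36, 38, k, 20), (s, 36, 38, q, 38), (s, 36, 38, s, 38), (s, 36, 38, z, 26), (z, 36, 26, k, 20), (z, 36, 26, q, 38), (z, 36, 26, s, 38), (z, 36, 26, z, 26), (z, 9, 11, m, 24), (z, 9, 11, n, 6), (z, 9, 11, p, 17), (z, 9, 11, z, 11)}
Selection E < E2: {(k, 36, 20, q, 38), (k, 36, 20, s, 38), (k, 36, 20, z, 26), (n, 9, 6, m, 24), (n, 9, 6, p, 17), (n, 9, 6, z, 11), (p, 9, 17, m, 24), (z, 36, 26, q, 38), (z, 36, 26, s, 38), (z, 9, 11, m, 24), (z, 9, 11, p, 17)}
π_{D, E2, F} gives {(36, 26, k), (36, 38, k), (36, 38, z), (9, 11, n), (9, 17, n), (9, 17, z), (9, 24, n), (9, 24, p), (9, 24, z)} (2 duplicate(s) eliminated).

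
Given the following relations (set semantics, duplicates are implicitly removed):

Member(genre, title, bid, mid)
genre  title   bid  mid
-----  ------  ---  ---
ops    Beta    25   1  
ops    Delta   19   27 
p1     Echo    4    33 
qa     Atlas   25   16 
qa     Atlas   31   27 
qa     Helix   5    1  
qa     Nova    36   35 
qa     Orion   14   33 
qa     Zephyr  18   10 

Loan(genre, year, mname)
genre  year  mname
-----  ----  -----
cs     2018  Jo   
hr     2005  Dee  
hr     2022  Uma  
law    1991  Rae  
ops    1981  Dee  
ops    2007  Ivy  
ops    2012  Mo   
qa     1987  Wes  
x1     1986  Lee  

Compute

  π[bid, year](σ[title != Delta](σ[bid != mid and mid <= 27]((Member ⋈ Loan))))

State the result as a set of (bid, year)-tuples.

Natural join on genre: {(ops, Beta, 25, 1, 1981, Dee), (ops, Beta, 25, 1, 2007, Ivy), (ops, Beta, 25, 1, 2012, Mo), (ops, Delta, 19, 27, 1981, Dee), (ops, Delta, 19, 27, 2007, Ivy), (ops, Delta, 19, 27, 2012, Mo), (qa, Atlas, 25, 16, 1987, Wes), (qa, Atlas, 31, 27, 1987, Wes), (qa, Helix, 5, 1, 1987, Wes), (qa, Nova, 36, 35, 1987, Wes), (qa, Orion, 14, 33, 1987, Wes), (qa, Zephyr, 18, 10, 1987, Wes)}
Selection bid != mid and mid <= 27: {(ops, Beta, 25, 1, 1981, Dee), (ops, Beta, 25, 1, 2007, Ivy), (ops, Beta, 25, 1, 2012, Mo), (ops, Delta, 19, 27, 1981, Dee), (ops, Delta, 19, 27, 2007, Ivy), (ops, Delta, 19, 27, 2012, Mo), (qa, Atlas, 25, 16, 1987, Wes), (qa, Atlas, 31, 27, 1987, Wes), (qa, Helix, 5, 1, 1987, Wes), (qa, Zephyr, 18, 10, 1987, Wes)}
Selection title != Delta: {(ops, Beta, 25, 1, 1981, Dee), (ops, Beta, 25, 1, 2007, Ivy), (ops, Beta, 25, 1, 2012, Mo), (qa, Atlas, 25, 16, 1987, Wes), (qa, Atlas, 31, 27, 1987, Wes), (qa, Helix, 5, 1, 1987, Wes), (qa, Zephyr, 18, 10, 1987, Wes)}
π[bid, year]: project onto (bid, year) → {(18, 1987), (25, 1981), (25, 1987), (25, 2007), (25, 2012), (31, 1987), (5, 1987)}

{(18, 1987), (25, 1981), (25, 1987), (25, 2007), (25, 2012), (31, 1987), (5, 1987)}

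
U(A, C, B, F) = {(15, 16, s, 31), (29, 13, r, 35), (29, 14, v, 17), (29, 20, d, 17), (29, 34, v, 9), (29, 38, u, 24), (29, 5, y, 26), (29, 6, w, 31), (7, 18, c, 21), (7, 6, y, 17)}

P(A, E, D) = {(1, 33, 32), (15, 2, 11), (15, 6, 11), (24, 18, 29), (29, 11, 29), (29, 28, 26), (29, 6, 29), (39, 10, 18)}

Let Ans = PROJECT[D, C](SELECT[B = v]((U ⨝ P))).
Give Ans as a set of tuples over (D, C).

{(26, 14), (26, 34), (29, 14), (29, 34)}

Natural join on A: {(15, 16, s, 31, 2, 11), (15, 16, s, 31, 6, 11), (29, 13, r, 35, 11, 29), (29, 13, r, 35, 28, 26), (29, 13, r, 35, 6, 29), (29, 14, v, 17, 11, 29), (29, 14, v, 17, 28, 26), (29, 14, v, 17, 6, 29), (29, 20, d, 17, 11, 29), (29, 20, d, 17, 28, 26), (29, 20, d, 17, 6, 29), (29, 34, v, 9, 11, 29), (29, 34, v, 9, 28, 26), (29, 34, v, 9, 6, 29), (29, 38, u, 24, 11, 29), (29, 38, u, 24, 28, 26), (29, 38, u, 24, 6, 29), (29, 5, y, 26, 11, 29), (29, 5, y, 26, 28, 26), (29, 5, y, 26, 6, 29), (29, 6, w, 31, 11, 29), (29, 6, w, 31, 28, 26), (29, 6, w, 31, 6, 29)}
Filtering on B = v leaves {(29, 14, v, 17, 11, 29), (29, 14, v, 17, 28, 26), (29, 14, v, 17, 6, 29), (29, 34, v, 9, 11, 29), (29, 34, v, 9, 28, 26), (29, 34, v, 9, 6, 29)}.
π[D, C]: project onto (D, C) (2 duplicate(s) eliminated) → {(26, 14), (26, 34), (29, 14), (29, 34)}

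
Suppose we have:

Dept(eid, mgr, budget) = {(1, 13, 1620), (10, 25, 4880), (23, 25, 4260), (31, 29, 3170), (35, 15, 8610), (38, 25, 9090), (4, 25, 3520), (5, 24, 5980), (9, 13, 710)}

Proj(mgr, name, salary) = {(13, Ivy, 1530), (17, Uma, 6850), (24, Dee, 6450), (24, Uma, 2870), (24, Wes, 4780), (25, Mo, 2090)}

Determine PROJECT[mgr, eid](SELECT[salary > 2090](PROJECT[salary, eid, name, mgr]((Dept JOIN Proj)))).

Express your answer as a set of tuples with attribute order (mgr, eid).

{(24, 5)}

Joining Dept and Proj on mgr yields {(1, 13, 1620, Ivy, 1530), (10, 25, 4880, Mo, 2090), (23, 25, 4260, Mo, 2090), (38, 25, 9090, Mo, 2090), (4, 25, 3520, Mo, 2090), (5, 24, 5980, Dee, 6450), (5, 24, 5980, Uma, 2870), (5, 24, 5980, Wes, 4780), (9, 13, 710, Ivy, 1530)}.
Projecting to salary, eid, name, mgr: {(1530, 1, Ivy, 13), (1530, 9, Ivy, 13), (2090, 10, Mo, 25), (2090, 23, Mo, 25), (2090, 38, Mo, 25), (2090, 4, Mo, 25), (2870, 5, Uma, 24), (4780, 5, Wes, 24), (6450, 5, Dee, 24)}
Apply σ_{salary > 2090}; surviving tuples: {(2870, 5, Uma, 24), (4780, 5, Wes, 24), (6450, 5, Dee, 24)}
Projecting to mgr, eid (2 duplicate(s) eliminated): {(24, 5)}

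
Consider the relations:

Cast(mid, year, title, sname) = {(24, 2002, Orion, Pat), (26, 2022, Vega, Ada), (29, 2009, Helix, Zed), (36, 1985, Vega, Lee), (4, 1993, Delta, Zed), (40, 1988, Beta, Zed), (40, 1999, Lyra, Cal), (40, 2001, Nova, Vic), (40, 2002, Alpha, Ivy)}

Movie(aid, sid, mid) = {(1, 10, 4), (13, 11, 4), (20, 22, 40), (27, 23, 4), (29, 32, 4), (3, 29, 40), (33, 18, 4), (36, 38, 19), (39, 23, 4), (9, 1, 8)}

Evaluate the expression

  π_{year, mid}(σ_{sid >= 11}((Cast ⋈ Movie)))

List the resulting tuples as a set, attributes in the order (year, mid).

{(1988, 40), (1993, 4), (1999, 40), (2001, 40), (2002, 40)}

Natural join on mid: {(4, 1993, Delta, Zed, 1, 10), (4, 1993, Delta, Zed, 13, 11), (4, 1993, Delta, Zed, 27, 23), (4, 1993, Delta, Zed, 29, 32), (4, 1993, Delta, Zed, 33, 18), (4, 1993, Delta, Zed, 39, 23), (40, 1988, Beta, Zed, 20, 22), (40, 1988, Beta, Zed, 3, 29), (40, 1999, Lyra, Cal, 20, 22), (40, 1999, Lyra, Cal, 3, 29), (40, 2001, Nova, Vic, 20, 22), (40, 2001, Nova, Vic, 3, 29), (40, 2002, Alpha, Ivy, 20, 22), (40, 2002, Alpha, Ivy, 3, 29)}
Selection sid >= 11: {(4, 1993, Delta, Zed, 13, 11), (4, 1993, Delta, Zed, 27, 23), (4, 1993, Delta, Zed, 29, 32), (4, 1993, Delta, Zed, 33, 18), (4, 1993, Delta, Zed, 39, 23), (40, 1988, Beta, Zed, 20, 22), (40, 1988, Beta, Zed, 3, 29), (40, 1999, Lyra, Cal, 20, 22), (40, 1999, Lyra, Cal, 3, 29), (40, 2001, Nova, Vic, 20, 22), (40, 2001, Nova, Vic, 3, 29), (40, 2002, Alpha, Ivy, 20, 22), (40, 2002, Alpha, Ivy, 3, 29)}
π[year, mid]: project onto (year, mid) (8 duplicate(s) eliminated) → {(1988, 40), (1993, 4), (1999, 40), (2001, 40), (2002, 40)}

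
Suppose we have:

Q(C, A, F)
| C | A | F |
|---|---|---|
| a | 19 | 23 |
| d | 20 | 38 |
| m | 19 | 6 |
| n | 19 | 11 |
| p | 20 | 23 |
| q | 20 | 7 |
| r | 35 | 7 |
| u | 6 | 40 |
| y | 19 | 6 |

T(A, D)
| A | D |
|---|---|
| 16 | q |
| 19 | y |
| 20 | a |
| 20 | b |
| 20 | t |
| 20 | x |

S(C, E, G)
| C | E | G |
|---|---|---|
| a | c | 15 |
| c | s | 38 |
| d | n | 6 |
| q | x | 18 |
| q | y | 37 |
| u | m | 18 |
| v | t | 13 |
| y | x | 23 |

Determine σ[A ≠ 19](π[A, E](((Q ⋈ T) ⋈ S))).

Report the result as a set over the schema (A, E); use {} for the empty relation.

{(20, n), (20, x), (20, y)}

Natural join on A: {(a, 19, 23, y), (d, 20, 38, a), (d, 20, 38, b), (d, 20, 38, t), (d, 20, 38, x), (m, 19, 6, y), (n, 19, 11, y), (p, 20, 23, a), (p, 20, 23, b), (p, 20, 23, t), (p, 20, 23, x), (q, 20, 7, a), (q, 20, 7, b), (q, 20, 7, t), (q, 20, 7, x), (y, 19, 6, y)}
Natural join on C: {(a, 19, 23, y, c, 15), (d, 20, 38, a, n, 6), (d, 20, 38, b, n, 6), (d, 20, 38, t, n, 6), (d, 20, 38, x, n, 6), (q, 20, 7, a, x, 18), (q, 20, 7, a, y, 37), (q, 20, 7, b, x, 18), (q, 20, 7, b, y, 37), (q, 20, 7, t, x, 18), (q, 20, 7, t, y, 37), (q, 20, 7, x, x, 18), (q, 20, 7, x, y, 37), (y, 19, 6, y, x, 23)}
π_{A, E} gives {(19, c), (19, x), (20, n), (20, x), (20, y)} (9 duplicate(s) eliminated).
Filtering on A ≠ 19 leaves {(20, n), (20, x), (20, y)}.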